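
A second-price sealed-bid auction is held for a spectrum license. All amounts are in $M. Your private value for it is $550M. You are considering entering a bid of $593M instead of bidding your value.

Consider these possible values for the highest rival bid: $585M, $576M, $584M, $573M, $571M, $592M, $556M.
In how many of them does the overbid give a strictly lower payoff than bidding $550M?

7

The deviation hurts exactly when the highest competing bid lies strictly between $550M and $593M — overbidding then wins at a price above your value.
$585M: inside the interval → strictly worse (loss $35M).
$576M: inside the interval → strictly worse (loss $26M).
$584M: inside the interval → strictly worse (loss $34M).
$573M: inside the interval → strictly worse (loss $23M).
$571M: inside the interval → strictly worse (loss $21M).
$592M: inside the interval → strictly worse (loss $42M).
$556M: inside the interval → strictly worse (loss $6M).
Count: 7.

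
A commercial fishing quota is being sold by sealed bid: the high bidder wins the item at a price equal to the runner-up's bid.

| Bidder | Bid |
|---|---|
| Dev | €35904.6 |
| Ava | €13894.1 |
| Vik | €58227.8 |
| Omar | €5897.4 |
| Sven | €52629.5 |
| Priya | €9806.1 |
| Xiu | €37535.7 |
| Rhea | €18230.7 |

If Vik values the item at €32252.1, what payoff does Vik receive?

Highest bid: Vik at €58227.8, so Vik wins.
Second-highest bid: Sven at €52629.5 — that is the price the winner pays.
Vik's payoff = value − price = €32252.1 − €52629.5 = −€20377.4.

−€20377.4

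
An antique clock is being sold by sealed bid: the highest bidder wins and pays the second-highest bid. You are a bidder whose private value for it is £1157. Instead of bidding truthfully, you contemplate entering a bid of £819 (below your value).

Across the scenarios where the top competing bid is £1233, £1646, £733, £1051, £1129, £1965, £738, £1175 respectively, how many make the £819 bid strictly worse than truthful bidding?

The deviation hurts exactly when the highest competing bid lies strictly between £819 and £1157 — underbidding then forfeits a profitable win.
£1233: above both → same outcome either way.
£1646: above both → same outcome either way.
£733: below both → same outcome either way.
£1051: inside the interval → strictly worse (loss £106).
£1129: inside the interval → strictly worse (loss £28).
£1965: above both → same outcome either way.
£738: below both → same outcome either way.
£1175: above both → same outcome either way.
Count: 2.

2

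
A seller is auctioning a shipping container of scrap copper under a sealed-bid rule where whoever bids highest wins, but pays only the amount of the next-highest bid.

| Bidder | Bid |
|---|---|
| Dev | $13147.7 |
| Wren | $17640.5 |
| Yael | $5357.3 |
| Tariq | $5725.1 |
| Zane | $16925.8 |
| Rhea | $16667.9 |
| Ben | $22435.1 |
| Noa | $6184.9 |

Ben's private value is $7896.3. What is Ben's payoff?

−$9744.2

Highest bid: Ben at $22435.1, so Ben wins.
Second-highest bid: Wren at $17640.5 — that is the price the winner pays.
Ben's payoff = value − price = $7896.3 − $17640.5 = −$9744.2.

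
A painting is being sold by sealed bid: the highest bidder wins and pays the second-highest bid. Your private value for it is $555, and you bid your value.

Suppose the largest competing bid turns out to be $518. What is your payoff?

$37

Your bid $555 exceeds the highest competing bid $518, so you win.
In a second-price auction the winner pays the second-highest bid, $518.
Payoff = value − price = $555 − $518 = $37.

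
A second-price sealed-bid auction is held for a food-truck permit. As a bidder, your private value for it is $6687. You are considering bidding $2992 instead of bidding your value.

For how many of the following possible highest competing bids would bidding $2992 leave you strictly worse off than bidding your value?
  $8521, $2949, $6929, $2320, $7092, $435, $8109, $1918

The deviation hurts exactly when the highest competing bid lies strictly between $2992 and $6687 — underbidding then forfeits a profitable win.
$8521: above both → same outcome either way.
$2949: below both → same outcome either way.
$6929: above both → same outcome either way.
$2320: below both → same outcome either way.
$7092: above both → same outcome either way.
$435: below both → same outcome either way.
$8109: above both → same outcome either way.
$1918: below both → same outcome either way.
Count: 0.

0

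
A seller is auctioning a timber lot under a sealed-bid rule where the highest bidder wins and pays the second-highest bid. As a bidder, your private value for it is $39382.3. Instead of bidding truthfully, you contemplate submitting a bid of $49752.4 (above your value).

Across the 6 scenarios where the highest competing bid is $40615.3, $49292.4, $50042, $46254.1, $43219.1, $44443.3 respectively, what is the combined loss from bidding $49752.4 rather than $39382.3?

The deviation costs you only when the competing bid falls strictly between $39382.3 and $49752.4; elsewhere both bids give the same outcome.
$40615.3: truthful payoff $0, deviation payoff −$1233 → loss $1233.
$49292.4: truthful payoff $0, deviation payoff −$9910.1 → loss $9910.1.
$50042: outcomes coincide → loss $0.
$46254.1: truthful payoff $0, deviation payoff −$6871.8 → loss $6871.8.
$43219.1: truthful payoff $0, deviation payoff −$3836.8 → loss $3836.8.
$44443.3: truthful payoff $0, deviation payoff −$5061 → loss $5061.
Total loss = $1233 + $9910.1 + $6871.8 + $3836.8 + $5061 = $26912.7.
Because the price is fixed by the runner-up's bid, deviating from your value can only change a good outcome into a bad one — never the reverse.

$26912.7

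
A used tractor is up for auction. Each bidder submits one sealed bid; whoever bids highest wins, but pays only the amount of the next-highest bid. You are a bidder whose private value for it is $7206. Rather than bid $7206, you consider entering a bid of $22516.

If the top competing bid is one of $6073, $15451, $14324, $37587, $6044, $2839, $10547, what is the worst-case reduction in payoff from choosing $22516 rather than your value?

$8245

$6073: same outcome either way → loss $0.
$15451: truthful gives $0, deviation gives −$8245 → loss $8245.
$14324: truthful gives $0, deviation gives −$7118 → loss $7118.
$37587: same outcome either way → loss $0.
$6044: same outcome either way → loss $0.
$2839: same outcome either way → loss $0.
$10547: truthful gives $0, deviation gives −$3341 → loss $3341.
Maximum loss: $8245.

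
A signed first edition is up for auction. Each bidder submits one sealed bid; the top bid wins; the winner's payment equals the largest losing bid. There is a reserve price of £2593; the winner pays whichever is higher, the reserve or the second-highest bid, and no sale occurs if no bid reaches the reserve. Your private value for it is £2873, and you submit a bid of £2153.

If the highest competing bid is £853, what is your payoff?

£0

Your bid £2153 is the highest bid but falls below the reserve £2593, so the item goes unsold. Payoff £0.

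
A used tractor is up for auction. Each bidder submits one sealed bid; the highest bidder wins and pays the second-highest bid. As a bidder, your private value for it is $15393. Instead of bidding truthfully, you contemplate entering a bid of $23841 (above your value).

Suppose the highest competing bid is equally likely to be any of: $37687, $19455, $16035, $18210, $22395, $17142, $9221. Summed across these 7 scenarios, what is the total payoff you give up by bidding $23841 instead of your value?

$16272

The deviation costs you only when the competing bid falls strictly between $15393 and $23841; elsewhere both bids give the same outcome.
$37687: outcomes coincide → loss $0.
$19455: truthful payoff $0, deviation payoff −$4062 → loss $4062.
$16035: truthful payoff $0, deviation payoff −$642 → loss $642.
$18210: truthful payoff $0, deviation payoff −$2817 → loss $2817.
$22395: truthful payoff $0, deviation payoff −$7002 → loss $7002.
$17142: truthful payoff $0, deviation payoff −$1749 → loss $1749.
$9221: outcomes coincide → loss $0.
Total loss = $4062 + $642 + $2817 + $7002 + $1749 = $16272.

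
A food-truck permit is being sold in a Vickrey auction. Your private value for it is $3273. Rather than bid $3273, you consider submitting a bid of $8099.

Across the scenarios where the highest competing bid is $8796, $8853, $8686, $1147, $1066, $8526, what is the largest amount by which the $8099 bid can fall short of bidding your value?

$0

$8796: same outcome either way → loss $0.
$8853: same outcome either way → loss $0.
$8686: same outcome either way → loss $0.
$1147: same outcome either way → loss $0.
$1066: same outcome either way → loss $0.
$8526: same outcome either way → loss $0.
Maximum loss: $0.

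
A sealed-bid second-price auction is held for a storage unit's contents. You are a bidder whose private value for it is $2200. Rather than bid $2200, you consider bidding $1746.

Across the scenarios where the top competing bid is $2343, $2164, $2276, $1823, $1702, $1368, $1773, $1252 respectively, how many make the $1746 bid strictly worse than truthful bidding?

3

The deviation hurts exactly when the highest competing bid lies strictly between $1746 and $2200 — underbidding then forfeits a profitable win.
$2343: above both → same outcome either way.
$2164: inside the interval → strictly worse (loss $36).
$2276: above both → same outcome either way.
$1823: inside the interval → strictly worse (loss $377).
$1702: below both → same outcome either way.
$1368: below both → same outcome either way.
$1773: inside the interval → strictly worse (loss $427).
$1252: below both → same outcome either way.
Count: 3.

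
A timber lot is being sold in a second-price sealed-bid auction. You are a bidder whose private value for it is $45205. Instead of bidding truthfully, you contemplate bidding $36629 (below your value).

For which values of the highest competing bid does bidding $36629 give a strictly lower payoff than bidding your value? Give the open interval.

If the competing bid is below $36629, both bids win at the same price — no difference.
If it is above $45205, both bids lose — no difference.
If it lies strictly between $36629 and $45205, bidding your value wins at a price below your value (positive payoff) while bidding $36629 loses (payoff 0).
So the deviation strictly hurts on the open interval ($36629, $45205).

($36629, $45205)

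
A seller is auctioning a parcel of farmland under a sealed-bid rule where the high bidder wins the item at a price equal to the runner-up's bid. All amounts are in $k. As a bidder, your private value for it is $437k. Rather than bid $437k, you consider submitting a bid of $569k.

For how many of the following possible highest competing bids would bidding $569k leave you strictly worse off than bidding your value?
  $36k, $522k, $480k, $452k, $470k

The deviation hurts exactly when the highest competing bid lies strictly between $437k and $569k — overbidding then wins at a price above your value.
$36k: below both → same outcome either way.
$522k: inside the interval → strictly worse (loss $85k).
$480k: inside the interval → strictly worse (loss $43k).
$452k: inside the interval → strictly worse (loss $15k).
$470k: inside the interval → strictly worse (loss $33k).
Count: 4.

4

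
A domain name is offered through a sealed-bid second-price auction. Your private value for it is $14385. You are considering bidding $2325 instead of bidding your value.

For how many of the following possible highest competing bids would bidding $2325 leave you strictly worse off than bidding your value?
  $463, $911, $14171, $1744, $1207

The deviation hurts exactly when the highest competing bid lies strictly between $2325 and $14385 — underbidding then forfeits a profitable win.
$463: below both → same outcome either way.
$911: below both → same outcome either way.
$14171: inside the interval → strictly worse (loss $214).
$1744: below both → same outcome either way.
$1207: below both → same outcome either way.
Count: 1.

1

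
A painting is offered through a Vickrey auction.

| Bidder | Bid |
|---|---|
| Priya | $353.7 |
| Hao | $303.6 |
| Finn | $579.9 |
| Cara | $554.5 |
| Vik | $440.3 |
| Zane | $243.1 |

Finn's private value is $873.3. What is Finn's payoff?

Highest bid: Finn at $579.9, so Finn wins.
Second-highest bid: Cara at $554.5 — that is the price the winner pays.
Finn's payoff = value − price = $873.3 − $554.5 = $318.8.

$318.8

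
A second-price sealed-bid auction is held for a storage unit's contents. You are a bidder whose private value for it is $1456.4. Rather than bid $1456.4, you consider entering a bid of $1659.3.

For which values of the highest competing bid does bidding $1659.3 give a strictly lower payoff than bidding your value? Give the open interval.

If the competing bid is below $1456.4, both bids win at the same price — no difference.
If it is above $1659.3, both bids lose — no difference.
If it lies strictly between $1456.4 and $1659.3, bidding your value loses (payoff 0) while bidding $1659.3 wins at a price above your value (payoff negative).
So the deviation strictly hurts on the open interval ($1456.4, $1659.3).

($1456.4, $1659.3)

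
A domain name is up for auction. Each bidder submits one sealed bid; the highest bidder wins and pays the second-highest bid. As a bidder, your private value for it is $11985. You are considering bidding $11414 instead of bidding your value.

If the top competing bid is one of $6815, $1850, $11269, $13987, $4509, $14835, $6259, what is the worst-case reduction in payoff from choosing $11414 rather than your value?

$6815: same outcome either way → loss $0.
$1850: same outcome either way → loss $0.
$11269: same outcome either way → loss $0.
$13987: same outcome either way → loss $0.
$4509: same outcome either way → loss $0.
$14835: same outcome either way → loss $0.
$6259: same outcome either way → loss $0.
Maximum loss: $0.

$0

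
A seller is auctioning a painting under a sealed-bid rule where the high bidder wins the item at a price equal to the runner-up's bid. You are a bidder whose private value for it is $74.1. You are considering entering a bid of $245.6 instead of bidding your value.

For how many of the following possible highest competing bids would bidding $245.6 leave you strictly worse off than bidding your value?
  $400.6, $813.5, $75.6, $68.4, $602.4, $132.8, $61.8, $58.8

The deviation hurts exactly when the highest competing bid lies strictly between $74.1 and $245.6 — overbidding then wins at a price above your value.
$400.6: above both → same outcome either way.
$813.5: above both → same outcome either way.
$75.6: inside the interval → strictly worse (loss $1.5).
$68.4: below both → same outcome either way.
$602.4: above both → same outcome either way.
$132.8: inside the interval → strictly worse (loss $58.7).
$61.8: below both → same outcome either way.
$58.8: below both → same outcome either way.
Count: 2.

2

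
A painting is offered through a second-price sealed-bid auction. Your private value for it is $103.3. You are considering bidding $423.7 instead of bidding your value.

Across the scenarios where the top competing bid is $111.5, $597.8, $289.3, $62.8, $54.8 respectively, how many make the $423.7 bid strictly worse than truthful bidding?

2

The deviation hurts exactly when the highest competing bid lies strictly between $103.3 and $423.7 — overbidding then wins at a price above your value.
$111.5: inside the interval → strictly worse (loss $8.2).
$597.8: above both → same outcome either way.
$289.3: inside the interval → strictly worse (loss $186).
$62.8: below both → same outcome either way.
$54.8: below both → same outcome either way.
Count: 2.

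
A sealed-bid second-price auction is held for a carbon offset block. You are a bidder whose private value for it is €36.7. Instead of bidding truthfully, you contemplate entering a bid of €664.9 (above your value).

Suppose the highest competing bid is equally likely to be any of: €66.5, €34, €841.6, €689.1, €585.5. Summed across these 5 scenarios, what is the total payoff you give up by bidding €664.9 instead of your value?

The deviation costs you only when the competing bid falls strictly between €36.7 and €664.9; elsewhere both bids give the same outcome.
€66.5: truthful payoff €0, deviation payoff −€29.8 → loss €29.8.
€34: outcomes coincide → loss €0.
€841.6: outcomes coincide → loss €0.
€689.1: outcomes coincide → loss €0.
€585.5: truthful payoff €0, deviation payoff −€548.8 → loss €548.8.
Total loss = €29.8 + €548.8 = €578.6.

€578.6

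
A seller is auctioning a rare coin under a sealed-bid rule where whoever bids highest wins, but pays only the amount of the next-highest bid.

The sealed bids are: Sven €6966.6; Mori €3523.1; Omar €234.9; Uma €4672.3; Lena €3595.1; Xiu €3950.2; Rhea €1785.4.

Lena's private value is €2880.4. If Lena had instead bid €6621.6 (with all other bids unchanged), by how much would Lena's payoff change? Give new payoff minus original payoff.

€0

The highest bid among the other bidders is €6966.6; Lena's bid doesn't change that.
Original bid €3595.1: Lena is not highest (top rival bid is €6966.6); payoff €0.
Alternative bid €6621.6: Lena is not highest (top rival bid is €6966.6); payoff €0.
Change in payoff = €0 − (€0) = €0.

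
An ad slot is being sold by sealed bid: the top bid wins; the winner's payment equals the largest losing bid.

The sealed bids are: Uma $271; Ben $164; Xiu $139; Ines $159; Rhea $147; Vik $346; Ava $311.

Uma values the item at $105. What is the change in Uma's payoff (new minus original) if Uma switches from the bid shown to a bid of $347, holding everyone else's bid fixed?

The highest bid among the other bidders is $346; Uma's bid doesn't change that.
Original bid $271: Uma is not highest (top rival bid is $346); payoff $0.
Alternative bid $347: Uma is highest, pays the top rival bid $346; payoff $105 − $346 = −$241.
Change in payoff = −$241 − ($0) = −$241.

−$241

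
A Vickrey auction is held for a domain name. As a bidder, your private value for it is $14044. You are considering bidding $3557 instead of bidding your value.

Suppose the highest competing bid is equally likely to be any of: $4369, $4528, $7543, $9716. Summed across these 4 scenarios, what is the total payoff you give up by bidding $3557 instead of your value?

The deviation costs you only when the competing bid falls strictly between $3557 and $14044; elsewhere both bids give the same outcome.
$4369: truthful payoff $9675, deviation payoff $0 → loss $9675.
$4528: truthful payoff $9516, deviation payoff $0 → loss $9516.
$7543: truthful payoff $6501, deviation payoff $0 → loss $6501.
$9716: truthful payoff $4328, deviation payoff $0 → loss $4328.
Total loss = $9675 + $9516 + $6501 + $4328 = $30020.

$30020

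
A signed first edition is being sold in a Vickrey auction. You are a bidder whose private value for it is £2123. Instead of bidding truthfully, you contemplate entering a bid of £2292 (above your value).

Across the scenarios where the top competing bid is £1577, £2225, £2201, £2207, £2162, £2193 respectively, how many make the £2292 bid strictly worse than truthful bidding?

5

The deviation hurts exactly when the highest competing bid lies strictly between £2123 and £2292 — overbidding then wins at a price above your value.
£1577: below both → same outcome either way.
£2225: inside the interval → strictly worse (loss £102).
£2201: inside the interval → strictly worse (loss £78).
£2207: inside the interval → strictly worse (loss £84).
£2162: inside the interval → strictly worse (loss £39).
£2193: inside the interval → strictly worse (loss £70).
Count: 5.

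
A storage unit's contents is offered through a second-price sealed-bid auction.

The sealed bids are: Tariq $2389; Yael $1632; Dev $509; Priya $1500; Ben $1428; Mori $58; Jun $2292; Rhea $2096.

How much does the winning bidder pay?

$2292

Highest bid: Tariq at $2389, so Tariq wins.
Second-highest bid: Jun at $2292 — that is the price the winner pays.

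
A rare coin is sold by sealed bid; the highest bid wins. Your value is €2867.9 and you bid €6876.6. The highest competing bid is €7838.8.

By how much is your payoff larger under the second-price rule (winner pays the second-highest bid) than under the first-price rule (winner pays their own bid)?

€0

Your bid €6876.6 is below €7838.8, so you lose under either rule.
Payoff is €0 in both cases; difference = €0.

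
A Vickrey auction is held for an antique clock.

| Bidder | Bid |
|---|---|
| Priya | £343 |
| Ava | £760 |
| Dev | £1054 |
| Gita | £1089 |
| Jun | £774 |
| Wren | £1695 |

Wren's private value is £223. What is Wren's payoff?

−£866

Highest bid: Wren at £1695, so Wren wins.
Second-highest bid: Gita at £1089 — that is the price the winner pays.
Wren's payoff = value − price = £223 − £1089 = −£866.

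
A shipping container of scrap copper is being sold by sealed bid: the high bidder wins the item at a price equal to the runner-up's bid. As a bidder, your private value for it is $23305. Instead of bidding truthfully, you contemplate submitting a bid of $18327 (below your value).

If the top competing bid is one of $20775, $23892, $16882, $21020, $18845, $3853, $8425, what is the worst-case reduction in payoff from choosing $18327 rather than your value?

$20775: truthful gives $2530, deviation gives $0 → loss $2530.
$23892: same outcome either way → loss $0.
$16882: same outcome either way → loss $0.
$21020: truthful gives $2285, deviation gives $0 → loss $2285.
$18845: truthful gives $4460, deviation gives $0 → loss $4460.
$3853: same outcome either way → loss $0.
$8425: same outcome either way → loss $0.
Maximum loss: $4460.

$4460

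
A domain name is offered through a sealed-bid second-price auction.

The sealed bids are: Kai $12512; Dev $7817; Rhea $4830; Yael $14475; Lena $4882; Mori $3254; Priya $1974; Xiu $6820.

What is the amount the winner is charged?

$12512

Highest bid: Yael at $14475, so Yael wins.
Second-highest bid: Kai at $12512 — that is the price the winner pays.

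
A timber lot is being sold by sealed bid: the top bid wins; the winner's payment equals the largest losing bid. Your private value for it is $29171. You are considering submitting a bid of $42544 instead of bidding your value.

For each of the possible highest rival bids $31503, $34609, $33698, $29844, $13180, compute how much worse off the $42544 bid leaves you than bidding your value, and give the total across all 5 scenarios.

The deviation costs you only when the competing bid falls strictly between $29171 and $42544; elsewhere both bids give the same outcome.
$31503: truthful payoff $0, deviation payoff −$2332 → loss $2332.
$34609: truthful payoff $0, deviation payoff −$5438 → loss $5438.
$33698: truthful payoff $0, deviation payoff −$4527 → loss $4527.
$29844: truthful payoff $0, deviation payoff −$673 → loss $673.
$13180: outcomes coincide → loss $0.
Total loss = $2332 + $5438 + $4527 + $673 = $12970.

$12970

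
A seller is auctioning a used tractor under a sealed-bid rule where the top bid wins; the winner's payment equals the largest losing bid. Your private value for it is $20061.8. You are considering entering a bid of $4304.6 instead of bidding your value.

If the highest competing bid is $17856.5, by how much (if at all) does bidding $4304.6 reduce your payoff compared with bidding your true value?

Bidding your value $20061.8: you win (since $20061.8 > $17856.5) and pay $17856.5. Payoff $2205.3.
Bidding $4304.6: you lose. Payoff $0.
The competing bid $17856.5 lies between your shaded bid and your value, so underbidding forfeits an item you could have won at a profitable price.
Loss from deviating = $2205.3 − ($0) = $2205.3.
In a second-price auction your bid sets only whether you win, not what you pay, so bidding your true value is weakly dominant.

$2205.3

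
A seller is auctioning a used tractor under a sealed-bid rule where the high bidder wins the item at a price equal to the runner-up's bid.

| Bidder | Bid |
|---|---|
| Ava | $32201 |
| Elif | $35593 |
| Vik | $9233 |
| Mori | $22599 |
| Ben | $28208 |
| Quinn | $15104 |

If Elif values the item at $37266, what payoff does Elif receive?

Highest bid: Elif at $35593, so Elif wins.
Second-highest bid: Ava at $32201 — that is the price the winner pays.
Elif's payoff = value − price = $37266 − $32201 = $5065.

$5065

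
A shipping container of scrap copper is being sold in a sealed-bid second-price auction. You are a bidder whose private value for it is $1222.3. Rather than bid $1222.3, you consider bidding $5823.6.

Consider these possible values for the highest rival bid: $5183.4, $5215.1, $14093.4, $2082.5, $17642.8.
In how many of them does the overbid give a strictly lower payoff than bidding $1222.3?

3

The deviation hurts exactly when the highest competing bid lies strictly between $1222.3 and $5823.6 — overbidding then wins at a price above your value.
$5183.4: inside the interval → strictly worse (loss $3961.1).
$5215.1: inside the interval → strictly worse (loss $3992.8).
$14093.4: above both → same outcome either way.
$2082.5: inside the interval → strictly worse (loss $860.2).
$17642.8: above both → same outcome either way.
Count: 3.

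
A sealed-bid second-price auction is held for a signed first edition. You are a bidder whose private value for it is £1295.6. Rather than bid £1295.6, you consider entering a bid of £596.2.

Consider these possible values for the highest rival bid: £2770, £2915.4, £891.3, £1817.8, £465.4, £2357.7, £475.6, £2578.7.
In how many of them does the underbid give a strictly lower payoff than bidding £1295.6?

The deviation hurts exactly when the highest competing bid lies strictly between £596.2 and £1295.6 — underbidding then forfeits a profitable win.
£2770: above both → same outcome either way.
£2915.4: above both → same outcome either way.
£891.3: inside the interval → strictly worse (loss £404.3).
£1817.8: above both → same outcome either way.
£465.4: below both → same outcome either way.
£2357.7: above both → same outcome either way.
£475.6: below both → same outcome either way.
£2578.7: above both → same outcome either way.
Count: 1.

1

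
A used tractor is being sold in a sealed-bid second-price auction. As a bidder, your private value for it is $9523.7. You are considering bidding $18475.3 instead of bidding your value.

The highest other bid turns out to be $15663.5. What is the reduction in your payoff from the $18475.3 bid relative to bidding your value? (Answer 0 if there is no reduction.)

Bidding your value $9523.7: you lose (since $9523.7 < $15663.5). Payoff $0.
Bidding $18475.3: you win and pay $15663.5. Payoff $9523.7 − $15663.5 = −$6139.8.
The competing bid $15663.5 lies between your value and your inflated bid, so overbidding wins an item priced above your value.
Loss from deviating = $0 − (−$6139.8) = $6139.8.
Because the price is fixed by the runner-up's bid, deviating from your value can only change a good outcome into a bad one — never the reverse.

$6139.8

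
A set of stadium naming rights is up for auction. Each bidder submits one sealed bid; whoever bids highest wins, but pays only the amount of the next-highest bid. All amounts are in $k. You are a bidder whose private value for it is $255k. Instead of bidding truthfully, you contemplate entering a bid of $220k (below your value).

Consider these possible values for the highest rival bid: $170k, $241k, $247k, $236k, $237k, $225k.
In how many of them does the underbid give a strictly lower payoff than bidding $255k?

5

The deviation hurts exactly when the highest competing bid lies strictly between $220k and $255k — underbidding then forfeits a profitable win.
$170k: below both → same outcome either way.
$241k: inside the interval → strictly worse (loss $14k).
$247k: inside the interval → strictly worse (loss $8k).
$236k: inside the interval → strictly worse (loss $19k).
$237k: inside the interval → strictly worse (loss $18k).
$225k: inside the interval → strictly worse (loss $30k).
Count: 5.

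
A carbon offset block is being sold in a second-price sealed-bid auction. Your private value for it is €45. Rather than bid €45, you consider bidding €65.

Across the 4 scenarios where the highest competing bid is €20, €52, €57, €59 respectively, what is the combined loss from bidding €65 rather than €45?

€33

The deviation costs you only when the competing bid falls strictly between €45 and €65; elsewhere both bids give the same outcome.
€20: outcomes coincide → loss €0.
€52: truthful payoff €0, deviation payoff −€7 → loss €7.
€57: truthful payoff €0, deviation payoff −€12 → loss €12.
€59: truthful payoff €0, deviation payoff −€14 → loss €14.
Total loss = €7 + €12 + €14 = €33.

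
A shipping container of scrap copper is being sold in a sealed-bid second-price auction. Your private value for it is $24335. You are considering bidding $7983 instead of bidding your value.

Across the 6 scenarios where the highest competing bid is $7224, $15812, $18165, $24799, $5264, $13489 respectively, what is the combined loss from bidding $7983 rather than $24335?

The deviation costs you only when the competing bid falls strictly between $7983 and $24335; elsewhere both bids give the same outcome.
$7224: outcomes coincide → loss $0.
$15812: truthful payoff $8523, deviation payoff $0 → loss $8523.
$18165: truthful payoff $6170, deviation payoff $0 → loss $6170.
$24799: outcomes coincide → loss $0.
$5264: outcomes coincide → loss $0.
$13489: truthful payoff $10846, deviation payoff $0 → loss $10846.
Total loss = $8523 + $6170 + $10846 = $25539.
Truthful bidding weakly dominates here: raising your bid can only win items priced above your value, and lowering it can only forfeit items priced below.

$25539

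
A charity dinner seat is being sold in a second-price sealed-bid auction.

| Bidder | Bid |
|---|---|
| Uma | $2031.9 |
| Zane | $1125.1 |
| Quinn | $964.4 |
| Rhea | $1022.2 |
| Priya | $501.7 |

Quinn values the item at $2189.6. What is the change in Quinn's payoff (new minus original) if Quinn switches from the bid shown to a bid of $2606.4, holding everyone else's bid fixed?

$157.7

The highest bid among the other bidders is $2031.9; Quinn's bid doesn't change that.
Original bid $964.4: Quinn is not highest (top rival bid is $2031.9); payoff $0.
Alternative bid $2606.4: Quinn is highest, pays the top rival bid $2031.9; payoff $2189.6 − $2031.9 = $157.7.
Change in payoff = $157.7 − ($0) = $157.7.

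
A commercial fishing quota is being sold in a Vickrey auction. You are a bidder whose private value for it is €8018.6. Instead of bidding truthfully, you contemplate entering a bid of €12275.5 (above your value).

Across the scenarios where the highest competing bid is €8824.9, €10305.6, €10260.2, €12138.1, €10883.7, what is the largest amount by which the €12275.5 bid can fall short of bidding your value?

€4119.5

€8824.9: truthful gives €0, deviation gives −€806.3 → loss €806.3.
€10305.6: truthful gives €0, deviation gives −€2287 → loss €2287.
€10260.2: truthful gives €0, deviation gives −€2241.6 → loss €2241.6.
€12138.1: truthful gives €0, deviation gives −€4119.5 → loss €4119.5.
€10883.7: truthful gives €0, deviation gives −€2865.1 → loss €2865.1.
Maximum loss: €4119.5.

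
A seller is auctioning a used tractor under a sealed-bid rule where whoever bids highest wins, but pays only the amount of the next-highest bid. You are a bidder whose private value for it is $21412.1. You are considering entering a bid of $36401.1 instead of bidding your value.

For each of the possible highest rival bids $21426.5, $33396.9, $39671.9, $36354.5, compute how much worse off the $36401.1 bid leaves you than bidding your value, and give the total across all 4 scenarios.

The deviation costs you only when the competing bid falls strictly between $21412.1 and $36401.1; elsewhere both bids give the same outcome.
$21426.5: truthful payoff $0, deviation payoff −$14.4 → loss $14.4.
$33396.9: truthful payoff $0, deviation payoff −$11984.8 → loss $11984.8.
$39671.9: outcomes coincide → loss $0.
$36354.5: truthful payoff $0, deviation payoff −$14942.4 → loss $14942.4.
Total loss = $14.4 + $11984.8 + $14942.4 = $26941.6.

$26941.6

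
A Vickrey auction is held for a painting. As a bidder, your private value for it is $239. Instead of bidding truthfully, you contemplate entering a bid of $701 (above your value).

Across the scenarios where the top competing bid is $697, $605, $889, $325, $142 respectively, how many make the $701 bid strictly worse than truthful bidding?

The deviation hurts exactly when the highest competing bid lies strictly between $239 and $701 — overbidding then wins at a price above your value.
$697: inside the interval → strictly worse (loss $458).
$605: inside the interval → strictly worse (loss $366).
$889: above both → same outcome either way.
$325: inside the interval → strictly worse (loss $86).
$142: below both → same outcome either way.
Count: 3.

3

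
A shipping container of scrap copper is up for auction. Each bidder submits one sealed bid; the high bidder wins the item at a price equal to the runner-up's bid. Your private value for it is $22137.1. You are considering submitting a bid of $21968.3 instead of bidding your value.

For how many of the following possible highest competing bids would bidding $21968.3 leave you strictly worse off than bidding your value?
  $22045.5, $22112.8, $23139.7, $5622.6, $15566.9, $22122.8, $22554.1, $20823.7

3

The deviation hurts exactly when the highest competing bid lies strictly between $21968.3 and $22137.1 — underbidding then forfeits a profitable win.
$22045.5: inside the interval → strictly worse (loss $91.6).
$22112.8: inside the interval → strictly worse (loss $24.3).
$23139.7: above both → same outcome either way.
$5622.6: below both → same outcome either way.
$15566.9: below both → same outcome either way.
$22122.8: inside the interval → strictly worse (loss $14.3).
$22554.1: above both → same outcome either way.
$20823.7: below both → same outcome either way.
Count: 3.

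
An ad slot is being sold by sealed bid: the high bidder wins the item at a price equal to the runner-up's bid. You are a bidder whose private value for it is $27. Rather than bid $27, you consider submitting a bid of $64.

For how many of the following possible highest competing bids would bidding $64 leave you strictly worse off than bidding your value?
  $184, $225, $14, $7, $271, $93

0

The deviation hurts exactly when the highest competing bid lies strictly between $27 and $64 — overbidding then wins at a price above your value.
$184: above both → same outcome either way.
$225: above both → same outcome either way.
$14: below both → same outcome either way.
$7: below both → same outcome either way.
$271: above both → same outcome either way.
$93: above both → same outcome either way.
Count: 0.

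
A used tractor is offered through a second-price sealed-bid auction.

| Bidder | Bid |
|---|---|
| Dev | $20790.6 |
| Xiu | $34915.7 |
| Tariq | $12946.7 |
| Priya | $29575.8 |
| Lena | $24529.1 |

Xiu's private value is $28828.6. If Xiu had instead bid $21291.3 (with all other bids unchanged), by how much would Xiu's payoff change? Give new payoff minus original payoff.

The highest bid among the other bidders is $29575.8; Xiu's bid doesn't change that.
Original bid $34915.7: Xiu is highest, pays the top rival bid $29575.8; payoff $28828.6 − $29575.8 = −$747.2.
Alternative bid $21291.3: Xiu is not highest (top rival bid is $29575.8); payoff $0.
Change in payoff = $0 − (−$747.2) = $747.2.

$747.2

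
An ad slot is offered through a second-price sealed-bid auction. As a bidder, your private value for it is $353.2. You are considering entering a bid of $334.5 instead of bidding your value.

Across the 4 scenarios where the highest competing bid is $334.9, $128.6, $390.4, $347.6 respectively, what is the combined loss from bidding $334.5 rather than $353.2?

The deviation costs you only when the competing bid falls strictly between $334.5 and $353.2; elsewhere both bids give the same outcome.
$334.9: truthful payoff $18.3, deviation payoff $0 → loss $18.3.
$128.6: outcomes coincide → loss $0.
$390.4: outcomes coincide → loss $0.
$347.6: truthful payoff $5.6, deviation payoff $0 → loss $5.6.
Total loss = $18.3 + $5.6 = $23.9.

$23.9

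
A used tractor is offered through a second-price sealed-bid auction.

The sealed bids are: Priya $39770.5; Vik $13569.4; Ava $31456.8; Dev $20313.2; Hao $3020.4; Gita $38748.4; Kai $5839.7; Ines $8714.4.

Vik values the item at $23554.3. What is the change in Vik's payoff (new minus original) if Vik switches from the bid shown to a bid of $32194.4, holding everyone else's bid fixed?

$0

The highest bid among the other bidders is $39770.5; Vik's bid doesn't change that.
Original bid $13569.4: Vik is not highest (top rival bid is $39770.5); payoff $0.
Alternative bid $32194.4: Vik is not highest (top rival bid is $39770.5); payoff $0.
Change in payoff = $0 − ($0) = $0.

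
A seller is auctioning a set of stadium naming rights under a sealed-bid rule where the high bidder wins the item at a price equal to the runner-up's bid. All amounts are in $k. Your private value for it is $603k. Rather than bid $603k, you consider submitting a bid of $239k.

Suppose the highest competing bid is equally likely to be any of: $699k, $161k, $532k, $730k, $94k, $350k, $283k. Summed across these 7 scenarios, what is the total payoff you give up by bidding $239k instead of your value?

The deviation costs you only when the competing bid falls strictly between $239k and $603k; elsewhere both bids give the same outcome.
$699k: outcomes coincide → loss $0k.
$161k: outcomes coincide → loss $0k.
$532k: truthful payoff $71k, deviation payoff $0k → loss $71k.
$730k: outcomes coincide → loss $0k.
$94k: outcomes coincide → loss $0k.
$350k: truthful payoff $253k, deviation payoff $0k → loss $253k.
$283k: truthful payoff $320k, deviation payoff $0k → loss $320k.
Total loss = $71k + $253k + $320k = $644k.

$644k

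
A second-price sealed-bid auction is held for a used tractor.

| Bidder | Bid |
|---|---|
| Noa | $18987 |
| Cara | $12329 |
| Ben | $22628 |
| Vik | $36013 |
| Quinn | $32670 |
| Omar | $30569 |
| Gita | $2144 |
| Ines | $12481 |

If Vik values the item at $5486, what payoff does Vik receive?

Highest bid: Vik at $36013, so Vik wins.
Second-highest bid: Quinn at $32670 — that is the price the winner pays.
Vik's payoff = value − price = $5486 − $32670 = −$27184.

−$27184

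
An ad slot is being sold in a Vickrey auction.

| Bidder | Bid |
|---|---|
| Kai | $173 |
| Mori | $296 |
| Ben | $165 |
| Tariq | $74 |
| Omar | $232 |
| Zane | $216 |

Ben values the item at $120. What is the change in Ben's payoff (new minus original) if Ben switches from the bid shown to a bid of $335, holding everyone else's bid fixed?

The highest bid among the other bidders is $296; Ben's bid doesn't change that.
Original bid $165: Ben is not highest (top rival bid is $296); payoff $0.
Alternative bid $335: Ben is highest, pays the top rival bid $296; payoff $120 − $296 = −$176.
Change in payoff = −$176 − ($0) = −$176.

−$176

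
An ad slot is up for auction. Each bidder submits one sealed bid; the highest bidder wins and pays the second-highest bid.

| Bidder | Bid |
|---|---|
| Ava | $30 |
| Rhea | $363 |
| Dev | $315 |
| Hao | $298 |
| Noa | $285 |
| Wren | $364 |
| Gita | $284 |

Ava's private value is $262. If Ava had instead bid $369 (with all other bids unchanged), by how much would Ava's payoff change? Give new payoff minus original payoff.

−$102

The highest bid among the other bidders is $364; Ava's bid doesn't change that.
Original bid $30: Ava is not highest (top rival bid is $364); payoff $0.
Alternative bid $369: Ava is highest, pays the top rival bid $364; payoff $262 − $364 = −$102.
Change in payoff = −$102 − ($0) = −$102.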